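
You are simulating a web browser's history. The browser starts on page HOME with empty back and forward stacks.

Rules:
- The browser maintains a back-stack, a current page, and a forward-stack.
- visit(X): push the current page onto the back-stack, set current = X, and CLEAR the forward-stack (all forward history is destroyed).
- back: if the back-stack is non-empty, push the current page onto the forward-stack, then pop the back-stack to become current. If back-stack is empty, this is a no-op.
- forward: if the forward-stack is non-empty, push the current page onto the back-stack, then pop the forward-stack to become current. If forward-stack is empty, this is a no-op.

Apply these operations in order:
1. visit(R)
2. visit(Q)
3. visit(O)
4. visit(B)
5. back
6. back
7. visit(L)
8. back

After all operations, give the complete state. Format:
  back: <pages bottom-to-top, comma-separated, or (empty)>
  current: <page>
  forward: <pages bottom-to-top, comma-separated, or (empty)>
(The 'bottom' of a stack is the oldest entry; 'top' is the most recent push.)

After 1 (visit(R)): cur=R back=1 fwd=0
After 2 (visit(Q)): cur=Q back=2 fwd=0
After 3 (visit(O)): cur=O back=3 fwd=0
After 4 (visit(B)): cur=B back=4 fwd=0
After 5 (back): cur=O back=3 fwd=1
After 6 (back): cur=Q back=2 fwd=2
After 7 (visit(L)): cur=L back=3 fwd=0
After 8 (back): cur=Q back=2 fwd=1

Answer: back: HOME,R
current: Q
forward: L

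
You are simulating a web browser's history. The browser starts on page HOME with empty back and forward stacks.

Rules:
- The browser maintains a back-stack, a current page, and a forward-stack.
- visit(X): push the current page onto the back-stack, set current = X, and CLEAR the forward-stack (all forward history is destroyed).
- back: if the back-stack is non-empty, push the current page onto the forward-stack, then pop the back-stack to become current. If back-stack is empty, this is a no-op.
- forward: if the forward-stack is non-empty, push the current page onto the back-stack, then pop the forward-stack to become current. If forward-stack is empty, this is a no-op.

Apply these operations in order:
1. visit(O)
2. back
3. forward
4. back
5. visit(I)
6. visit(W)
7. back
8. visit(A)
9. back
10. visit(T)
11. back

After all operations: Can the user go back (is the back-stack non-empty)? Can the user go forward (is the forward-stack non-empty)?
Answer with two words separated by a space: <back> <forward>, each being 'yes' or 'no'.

Answer: yes yes

Derivation:
After 1 (visit(O)): cur=O back=1 fwd=0
After 2 (back): cur=HOME back=0 fwd=1
After 3 (forward): cur=O back=1 fwd=0
After 4 (back): cur=HOME back=0 fwd=1
After 5 (visit(I)): cur=I back=1 fwd=0
After 6 (visit(W)): cur=W back=2 fwd=0
After 7 (back): cur=I back=1 fwd=1
After 8 (visit(A)): cur=A back=2 fwd=0
After 9 (back): cur=I back=1 fwd=1
After 10 (visit(T)): cur=T back=2 fwd=0
After 11 (back): cur=I back=1 fwd=1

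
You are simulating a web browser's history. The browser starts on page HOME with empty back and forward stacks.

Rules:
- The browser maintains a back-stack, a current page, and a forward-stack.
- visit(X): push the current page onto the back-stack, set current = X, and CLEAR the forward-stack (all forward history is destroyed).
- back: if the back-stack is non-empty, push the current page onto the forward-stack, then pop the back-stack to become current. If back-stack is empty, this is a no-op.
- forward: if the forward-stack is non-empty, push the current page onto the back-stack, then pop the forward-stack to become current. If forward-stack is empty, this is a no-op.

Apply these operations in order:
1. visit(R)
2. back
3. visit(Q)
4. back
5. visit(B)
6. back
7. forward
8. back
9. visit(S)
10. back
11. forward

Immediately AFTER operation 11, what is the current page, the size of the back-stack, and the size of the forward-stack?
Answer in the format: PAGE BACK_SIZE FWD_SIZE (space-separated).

After 1 (visit(R)): cur=R back=1 fwd=0
After 2 (back): cur=HOME back=0 fwd=1
After 3 (visit(Q)): cur=Q back=1 fwd=0
After 4 (back): cur=HOME back=0 fwd=1
After 5 (visit(B)): cur=B back=1 fwd=0
After 6 (back): cur=HOME back=0 fwd=1
After 7 (forward): cur=B back=1 fwd=0
After 8 (back): cur=HOME back=0 fwd=1
After 9 (visit(S)): cur=S back=1 fwd=0
After 10 (back): cur=HOME back=0 fwd=1
After 11 (forward): cur=S back=1 fwd=0

S 1 0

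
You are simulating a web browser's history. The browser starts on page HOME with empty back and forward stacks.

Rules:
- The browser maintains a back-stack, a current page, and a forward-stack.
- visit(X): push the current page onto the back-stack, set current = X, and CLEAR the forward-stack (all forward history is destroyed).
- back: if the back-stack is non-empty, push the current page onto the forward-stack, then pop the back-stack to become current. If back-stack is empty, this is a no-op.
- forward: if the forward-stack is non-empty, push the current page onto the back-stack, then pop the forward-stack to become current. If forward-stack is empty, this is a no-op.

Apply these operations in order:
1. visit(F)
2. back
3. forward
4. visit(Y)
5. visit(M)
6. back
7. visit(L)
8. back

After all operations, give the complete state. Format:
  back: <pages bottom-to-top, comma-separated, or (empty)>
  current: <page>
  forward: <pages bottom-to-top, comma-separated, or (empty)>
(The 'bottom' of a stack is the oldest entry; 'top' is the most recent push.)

After 1 (visit(F)): cur=F back=1 fwd=0
After 2 (back): cur=HOME back=0 fwd=1
After 3 (forward): cur=F back=1 fwd=0
After 4 (visit(Y)): cur=Y back=2 fwd=0
After 5 (visit(M)): cur=M back=3 fwd=0
After 6 (back): cur=Y back=2 fwd=1
After 7 (visit(L)): cur=L back=3 fwd=0
After 8 (back): cur=Y back=2 fwd=1

Answer: back: HOME,F
current: Y
forward: L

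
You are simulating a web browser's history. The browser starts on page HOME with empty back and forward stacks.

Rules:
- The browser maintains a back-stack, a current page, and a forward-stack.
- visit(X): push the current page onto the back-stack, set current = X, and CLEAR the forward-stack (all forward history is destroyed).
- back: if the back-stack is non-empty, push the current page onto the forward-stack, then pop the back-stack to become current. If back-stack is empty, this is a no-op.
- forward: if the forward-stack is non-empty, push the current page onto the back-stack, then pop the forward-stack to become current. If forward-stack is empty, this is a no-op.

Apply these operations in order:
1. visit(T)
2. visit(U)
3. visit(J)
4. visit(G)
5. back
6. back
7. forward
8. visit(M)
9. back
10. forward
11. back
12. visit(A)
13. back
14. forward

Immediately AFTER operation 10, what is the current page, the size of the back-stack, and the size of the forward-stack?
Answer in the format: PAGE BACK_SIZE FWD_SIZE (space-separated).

After 1 (visit(T)): cur=T back=1 fwd=0
After 2 (visit(U)): cur=U back=2 fwd=0
After 3 (visit(J)): cur=J back=3 fwd=0
After 4 (visit(G)): cur=G back=4 fwd=0
After 5 (back): cur=J back=3 fwd=1
After 6 (back): cur=U back=2 fwd=2
After 7 (forward): cur=J back=3 fwd=1
After 8 (visit(M)): cur=M back=4 fwd=0
After 9 (back): cur=J back=3 fwd=1
After 10 (forward): cur=M back=4 fwd=0

M 4 0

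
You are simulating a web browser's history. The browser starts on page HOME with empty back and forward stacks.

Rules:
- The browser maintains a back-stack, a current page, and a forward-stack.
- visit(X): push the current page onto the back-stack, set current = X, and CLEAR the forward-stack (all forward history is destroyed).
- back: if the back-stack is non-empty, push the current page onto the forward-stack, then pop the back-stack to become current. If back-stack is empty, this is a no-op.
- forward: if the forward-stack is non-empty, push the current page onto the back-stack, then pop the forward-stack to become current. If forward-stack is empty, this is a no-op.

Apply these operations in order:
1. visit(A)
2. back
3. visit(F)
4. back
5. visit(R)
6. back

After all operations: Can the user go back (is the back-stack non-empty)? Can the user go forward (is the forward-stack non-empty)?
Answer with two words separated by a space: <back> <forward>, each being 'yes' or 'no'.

After 1 (visit(A)): cur=A back=1 fwd=0
After 2 (back): cur=HOME back=0 fwd=1
After 3 (visit(F)): cur=F back=1 fwd=0
After 4 (back): cur=HOME back=0 fwd=1
After 5 (visit(R)): cur=R back=1 fwd=0
After 6 (back): cur=HOME back=0 fwd=1

Answer: no yes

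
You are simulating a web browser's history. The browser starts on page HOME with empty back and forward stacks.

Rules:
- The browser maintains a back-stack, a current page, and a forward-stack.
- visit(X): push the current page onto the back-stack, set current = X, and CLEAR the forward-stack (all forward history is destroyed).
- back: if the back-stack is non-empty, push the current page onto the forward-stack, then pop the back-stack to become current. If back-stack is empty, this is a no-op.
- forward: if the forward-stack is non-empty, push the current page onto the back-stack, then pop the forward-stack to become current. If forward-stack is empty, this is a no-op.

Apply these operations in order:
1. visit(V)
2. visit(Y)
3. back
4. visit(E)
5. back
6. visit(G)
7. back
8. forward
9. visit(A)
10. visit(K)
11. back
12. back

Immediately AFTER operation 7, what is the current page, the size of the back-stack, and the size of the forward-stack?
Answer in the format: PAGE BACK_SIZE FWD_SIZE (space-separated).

After 1 (visit(V)): cur=V back=1 fwd=0
After 2 (visit(Y)): cur=Y back=2 fwd=0
After 3 (back): cur=V back=1 fwd=1
After 4 (visit(E)): cur=E back=2 fwd=0
After 5 (back): cur=V back=1 fwd=1
After 6 (visit(G)): cur=G back=2 fwd=0
After 7 (back): cur=V back=1 fwd=1

V 1 1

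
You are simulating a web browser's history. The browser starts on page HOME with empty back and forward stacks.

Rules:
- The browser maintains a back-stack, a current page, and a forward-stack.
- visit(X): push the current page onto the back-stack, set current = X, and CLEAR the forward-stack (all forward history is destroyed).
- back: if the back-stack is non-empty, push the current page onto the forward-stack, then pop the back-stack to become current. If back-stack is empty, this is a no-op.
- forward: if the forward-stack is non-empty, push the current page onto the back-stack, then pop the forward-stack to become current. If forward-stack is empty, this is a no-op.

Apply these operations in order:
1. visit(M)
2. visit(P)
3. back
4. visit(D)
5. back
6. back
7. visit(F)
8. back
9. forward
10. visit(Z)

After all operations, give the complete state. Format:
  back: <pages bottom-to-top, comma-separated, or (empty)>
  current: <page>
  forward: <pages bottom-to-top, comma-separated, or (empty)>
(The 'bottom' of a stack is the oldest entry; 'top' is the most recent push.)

Answer: back: HOME,F
current: Z
forward: (empty)

Derivation:
After 1 (visit(M)): cur=M back=1 fwd=0
After 2 (visit(P)): cur=P back=2 fwd=0
After 3 (back): cur=M back=1 fwd=1
After 4 (visit(D)): cur=D back=2 fwd=0
After 5 (back): cur=M back=1 fwd=1
After 6 (back): cur=HOME back=0 fwd=2
After 7 (visit(F)): cur=F back=1 fwd=0
After 8 (back): cur=HOME back=0 fwd=1
After 9 (forward): cur=F back=1 fwd=0
After 10 (visit(Z)): cur=Z back=2 fwd=0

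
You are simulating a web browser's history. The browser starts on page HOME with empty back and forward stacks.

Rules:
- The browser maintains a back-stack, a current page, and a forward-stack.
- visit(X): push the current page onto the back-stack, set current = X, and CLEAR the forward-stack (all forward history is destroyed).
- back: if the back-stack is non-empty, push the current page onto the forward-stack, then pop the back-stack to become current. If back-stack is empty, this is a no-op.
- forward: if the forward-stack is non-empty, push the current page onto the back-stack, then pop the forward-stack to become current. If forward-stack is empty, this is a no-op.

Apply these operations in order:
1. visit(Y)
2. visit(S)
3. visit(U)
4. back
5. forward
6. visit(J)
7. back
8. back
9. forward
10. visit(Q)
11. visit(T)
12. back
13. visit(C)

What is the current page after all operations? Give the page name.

After 1 (visit(Y)): cur=Y back=1 fwd=0
After 2 (visit(S)): cur=S back=2 fwd=0
After 3 (visit(U)): cur=U back=3 fwd=0
After 4 (back): cur=S back=2 fwd=1
After 5 (forward): cur=U back=3 fwd=0
After 6 (visit(J)): cur=J back=4 fwd=0
After 7 (back): cur=U back=3 fwd=1
After 8 (back): cur=S back=2 fwd=2
After 9 (forward): cur=U back=3 fwd=1
After 10 (visit(Q)): cur=Q back=4 fwd=0
After 11 (visit(T)): cur=T back=5 fwd=0
After 12 (back): cur=Q back=4 fwd=1
After 13 (visit(C)): cur=C back=5 fwd=0

Answer: C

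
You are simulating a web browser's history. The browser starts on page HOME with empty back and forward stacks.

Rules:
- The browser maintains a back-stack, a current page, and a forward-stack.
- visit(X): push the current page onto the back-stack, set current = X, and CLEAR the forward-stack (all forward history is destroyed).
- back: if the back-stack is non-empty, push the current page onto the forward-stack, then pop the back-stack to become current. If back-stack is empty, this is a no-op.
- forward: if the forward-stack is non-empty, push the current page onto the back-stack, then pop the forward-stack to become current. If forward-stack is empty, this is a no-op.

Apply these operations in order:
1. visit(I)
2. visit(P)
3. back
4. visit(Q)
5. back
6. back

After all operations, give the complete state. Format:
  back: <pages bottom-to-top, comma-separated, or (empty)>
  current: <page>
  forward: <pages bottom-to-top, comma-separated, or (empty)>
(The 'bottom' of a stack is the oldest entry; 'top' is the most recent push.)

Answer: back: (empty)
current: HOME
forward: Q,I

Derivation:
After 1 (visit(I)): cur=I back=1 fwd=0
After 2 (visit(P)): cur=P back=2 fwd=0
After 3 (back): cur=I back=1 fwd=1
After 4 (visit(Q)): cur=Q back=2 fwd=0
After 5 (back): cur=I back=1 fwd=1
After 6 (back): cur=HOME back=0 fwd=2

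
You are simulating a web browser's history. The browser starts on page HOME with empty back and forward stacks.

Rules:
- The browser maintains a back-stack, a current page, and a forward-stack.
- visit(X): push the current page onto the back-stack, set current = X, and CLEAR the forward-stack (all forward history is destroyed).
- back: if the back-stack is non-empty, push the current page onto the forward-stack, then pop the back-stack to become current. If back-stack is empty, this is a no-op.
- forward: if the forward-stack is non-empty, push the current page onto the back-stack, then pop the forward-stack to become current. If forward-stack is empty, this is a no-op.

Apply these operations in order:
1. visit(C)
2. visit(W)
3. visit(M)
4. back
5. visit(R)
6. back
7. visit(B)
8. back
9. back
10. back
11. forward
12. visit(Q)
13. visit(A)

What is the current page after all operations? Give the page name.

After 1 (visit(C)): cur=C back=1 fwd=0
After 2 (visit(W)): cur=W back=2 fwd=0
After 3 (visit(M)): cur=M back=3 fwd=0
After 4 (back): cur=W back=2 fwd=1
After 5 (visit(R)): cur=R back=3 fwd=0
After 6 (back): cur=W back=2 fwd=1
After 7 (visit(B)): cur=B back=3 fwd=0
After 8 (back): cur=W back=2 fwd=1
After 9 (back): cur=C back=1 fwd=2
After 10 (back): cur=HOME back=0 fwd=3
After 11 (forward): cur=C back=1 fwd=2
After 12 (visit(Q)): cur=Q back=2 fwd=0
After 13 (visit(A)): cur=A back=3 fwd=0

Answer: A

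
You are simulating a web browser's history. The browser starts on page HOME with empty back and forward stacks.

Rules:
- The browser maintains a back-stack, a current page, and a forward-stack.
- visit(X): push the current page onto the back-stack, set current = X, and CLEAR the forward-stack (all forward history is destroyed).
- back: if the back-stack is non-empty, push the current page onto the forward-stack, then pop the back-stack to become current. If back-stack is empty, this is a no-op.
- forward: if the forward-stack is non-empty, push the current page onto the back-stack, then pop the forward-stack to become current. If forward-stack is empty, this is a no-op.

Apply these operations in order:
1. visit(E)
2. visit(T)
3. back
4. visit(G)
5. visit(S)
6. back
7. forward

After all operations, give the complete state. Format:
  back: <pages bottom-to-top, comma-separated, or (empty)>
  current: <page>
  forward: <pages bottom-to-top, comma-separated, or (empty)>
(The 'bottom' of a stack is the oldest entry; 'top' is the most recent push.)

Answer: back: HOME,E,G
current: S
forward: (empty)

Derivation:
After 1 (visit(E)): cur=E back=1 fwd=0
After 2 (visit(T)): cur=T back=2 fwd=0
After 3 (back): cur=E back=1 fwd=1
After 4 (visit(G)): cur=G back=2 fwd=0
After 5 (visit(S)): cur=S back=3 fwd=0
After 6 (back): cur=G back=2 fwd=1
After 7 (forward): cur=S back=3 fwd=0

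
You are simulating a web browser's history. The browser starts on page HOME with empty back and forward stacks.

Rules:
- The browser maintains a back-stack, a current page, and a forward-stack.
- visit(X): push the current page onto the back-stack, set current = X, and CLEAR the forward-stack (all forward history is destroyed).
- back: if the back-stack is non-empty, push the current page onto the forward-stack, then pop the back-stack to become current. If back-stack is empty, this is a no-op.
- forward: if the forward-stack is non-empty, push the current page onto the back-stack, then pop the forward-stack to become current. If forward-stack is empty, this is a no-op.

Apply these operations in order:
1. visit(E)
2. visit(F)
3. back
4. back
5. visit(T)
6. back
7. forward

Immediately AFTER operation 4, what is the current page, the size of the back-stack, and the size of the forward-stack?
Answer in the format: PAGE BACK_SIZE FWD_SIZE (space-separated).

After 1 (visit(E)): cur=E back=1 fwd=0
After 2 (visit(F)): cur=F back=2 fwd=0
After 3 (back): cur=E back=1 fwd=1
After 4 (back): cur=HOME back=0 fwd=2

HOME 0 2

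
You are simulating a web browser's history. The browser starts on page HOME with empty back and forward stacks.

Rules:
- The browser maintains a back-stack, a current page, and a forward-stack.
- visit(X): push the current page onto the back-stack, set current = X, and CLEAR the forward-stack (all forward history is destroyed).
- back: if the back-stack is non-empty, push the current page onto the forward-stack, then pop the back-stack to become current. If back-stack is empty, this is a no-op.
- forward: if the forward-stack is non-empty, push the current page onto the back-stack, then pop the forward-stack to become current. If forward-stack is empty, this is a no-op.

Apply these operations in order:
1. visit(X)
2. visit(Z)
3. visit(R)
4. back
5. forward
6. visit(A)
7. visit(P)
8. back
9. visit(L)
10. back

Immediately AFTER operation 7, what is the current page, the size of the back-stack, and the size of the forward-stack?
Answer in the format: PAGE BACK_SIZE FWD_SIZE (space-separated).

After 1 (visit(X)): cur=X back=1 fwd=0
After 2 (visit(Z)): cur=Z back=2 fwd=0
After 3 (visit(R)): cur=R back=3 fwd=0
After 4 (back): cur=Z back=2 fwd=1
After 5 (forward): cur=R back=3 fwd=0
After 6 (visit(A)): cur=A back=4 fwd=0
After 7 (visit(P)): cur=P back=5 fwd=0

P 5 0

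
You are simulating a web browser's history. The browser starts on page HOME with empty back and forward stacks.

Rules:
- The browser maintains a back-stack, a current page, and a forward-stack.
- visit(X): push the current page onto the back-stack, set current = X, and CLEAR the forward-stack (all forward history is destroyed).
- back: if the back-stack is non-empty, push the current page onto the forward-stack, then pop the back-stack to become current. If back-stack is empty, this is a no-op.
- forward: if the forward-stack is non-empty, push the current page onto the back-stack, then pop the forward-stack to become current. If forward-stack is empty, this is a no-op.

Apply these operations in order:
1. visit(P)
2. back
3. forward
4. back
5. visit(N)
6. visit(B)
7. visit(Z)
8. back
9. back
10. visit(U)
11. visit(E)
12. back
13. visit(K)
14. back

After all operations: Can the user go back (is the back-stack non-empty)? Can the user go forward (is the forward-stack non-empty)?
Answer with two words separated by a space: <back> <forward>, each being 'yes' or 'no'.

Answer: yes yes

Derivation:
After 1 (visit(P)): cur=P back=1 fwd=0
After 2 (back): cur=HOME back=0 fwd=1
After 3 (forward): cur=P back=1 fwd=0
After 4 (back): cur=HOME back=0 fwd=1
After 5 (visit(N)): cur=N back=1 fwd=0
After 6 (visit(B)): cur=B back=2 fwd=0
After 7 (visit(Z)): cur=Z back=3 fwd=0
After 8 (back): cur=B back=2 fwd=1
After 9 (back): cur=N back=1 fwd=2
After 10 (visit(U)): cur=U back=2 fwd=0
After 11 (visit(E)): cur=E back=3 fwd=0
After 12 (back): cur=U back=2 fwd=1
After 13 (visit(K)): cur=K back=3 fwd=0
After 14 (back): cur=U back=2 fwd=1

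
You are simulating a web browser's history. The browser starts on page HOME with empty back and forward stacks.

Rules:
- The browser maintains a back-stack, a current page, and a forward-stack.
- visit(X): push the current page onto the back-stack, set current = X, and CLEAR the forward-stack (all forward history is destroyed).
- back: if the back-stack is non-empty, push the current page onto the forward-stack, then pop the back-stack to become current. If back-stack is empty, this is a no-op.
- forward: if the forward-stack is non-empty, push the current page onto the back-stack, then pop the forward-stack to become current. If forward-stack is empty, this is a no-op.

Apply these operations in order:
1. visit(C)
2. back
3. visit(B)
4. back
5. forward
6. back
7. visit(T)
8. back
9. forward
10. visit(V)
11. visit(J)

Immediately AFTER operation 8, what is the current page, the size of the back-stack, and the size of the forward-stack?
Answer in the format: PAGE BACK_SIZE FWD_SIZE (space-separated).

After 1 (visit(C)): cur=C back=1 fwd=0
After 2 (back): cur=HOME back=0 fwd=1
After 3 (visit(B)): cur=B back=1 fwd=0
After 4 (back): cur=HOME back=0 fwd=1
After 5 (forward): cur=B back=1 fwd=0
After 6 (back): cur=HOME back=0 fwd=1
After 7 (visit(T)): cur=T back=1 fwd=0
After 8 (back): cur=HOME back=0 fwd=1

HOME 0 1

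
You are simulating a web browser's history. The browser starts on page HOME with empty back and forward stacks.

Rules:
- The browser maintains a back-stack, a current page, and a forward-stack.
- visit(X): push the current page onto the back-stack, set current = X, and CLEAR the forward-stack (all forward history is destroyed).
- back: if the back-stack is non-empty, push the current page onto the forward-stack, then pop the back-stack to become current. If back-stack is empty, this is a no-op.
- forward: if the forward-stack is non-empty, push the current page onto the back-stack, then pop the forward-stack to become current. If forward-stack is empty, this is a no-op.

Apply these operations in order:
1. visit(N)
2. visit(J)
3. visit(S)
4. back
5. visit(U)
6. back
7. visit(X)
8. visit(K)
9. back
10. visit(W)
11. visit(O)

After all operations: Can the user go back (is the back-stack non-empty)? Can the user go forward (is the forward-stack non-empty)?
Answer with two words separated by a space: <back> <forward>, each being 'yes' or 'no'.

After 1 (visit(N)): cur=N back=1 fwd=0
After 2 (visit(J)): cur=J back=2 fwd=0
After 3 (visit(S)): cur=S back=3 fwd=0
After 4 (back): cur=J back=2 fwd=1
After 5 (visit(U)): cur=U back=3 fwd=0
After 6 (back): cur=J back=2 fwd=1
After 7 (visit(X)): cur=X back=3 fwd=0
After 8 (visit(K)): cur=K back=4 fwd=0
After 9 (back): cur=X back=3 fwd=1
After 10 (visit(W)): cur=W back=4 fwd=0
After 11 (visit(O)): cur=O back=5 fwd=0

Answer: yes no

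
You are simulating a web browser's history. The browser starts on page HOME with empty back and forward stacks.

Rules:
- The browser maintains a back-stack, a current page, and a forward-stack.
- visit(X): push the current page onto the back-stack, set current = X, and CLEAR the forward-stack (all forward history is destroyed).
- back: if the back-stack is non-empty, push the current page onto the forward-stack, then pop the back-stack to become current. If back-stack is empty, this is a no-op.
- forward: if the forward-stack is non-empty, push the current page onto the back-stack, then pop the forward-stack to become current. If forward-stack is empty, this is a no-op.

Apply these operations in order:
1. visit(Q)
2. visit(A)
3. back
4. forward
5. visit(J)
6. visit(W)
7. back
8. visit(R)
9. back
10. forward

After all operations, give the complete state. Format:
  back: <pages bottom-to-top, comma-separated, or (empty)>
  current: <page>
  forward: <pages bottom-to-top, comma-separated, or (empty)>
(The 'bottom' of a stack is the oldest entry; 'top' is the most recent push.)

Answer: back: HOME,Q,A,J
current: R
forward: (empty)

Derivation:
After 1 (visit(Q)): cur=Q back=1 fwd=0
After 2 (visit(A)): cur=A back=2 fwd=0
After 3 (back): cur=Q back=1 fwd=1
After 4 (forward): cur=A back=2 fwd=0
After 5 (visit(J)): cur=J back=3 fwd=0
After 6 (visit(W)): cur=W back=4 fwd=0
After 7 (back): cur=J back=3 fwd=1
After 8 (visit(R)): cur=R back=4 fwd=0
After 9 (back): cur=J back=3 fwd=1
After 10 (forward): cur=R back=4 fwd=0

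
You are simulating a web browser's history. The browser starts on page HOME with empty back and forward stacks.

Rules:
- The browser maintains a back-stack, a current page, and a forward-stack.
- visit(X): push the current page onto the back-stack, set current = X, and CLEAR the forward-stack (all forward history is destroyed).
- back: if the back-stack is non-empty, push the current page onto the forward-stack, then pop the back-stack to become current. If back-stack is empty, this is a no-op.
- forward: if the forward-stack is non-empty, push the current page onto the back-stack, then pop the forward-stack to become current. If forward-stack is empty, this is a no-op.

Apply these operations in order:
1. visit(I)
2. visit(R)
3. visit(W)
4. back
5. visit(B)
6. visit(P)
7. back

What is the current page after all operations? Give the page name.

After 1 (visit(I)): cur=I back=1 fwd=0
After 2 (visit(R)): cur=R back=2 fwd=0
After 3 (visit(W)): cur=W back=3 fwd=0
After 4 (back): cur=R back=2 fwd=1
After 5 (visit(B)): cur=B back=3 fwd=0
After 6 (visit(P)): cur=P back=4 fwd=0
After 7 (back): cur=B back=3 fwd=1

Answer: B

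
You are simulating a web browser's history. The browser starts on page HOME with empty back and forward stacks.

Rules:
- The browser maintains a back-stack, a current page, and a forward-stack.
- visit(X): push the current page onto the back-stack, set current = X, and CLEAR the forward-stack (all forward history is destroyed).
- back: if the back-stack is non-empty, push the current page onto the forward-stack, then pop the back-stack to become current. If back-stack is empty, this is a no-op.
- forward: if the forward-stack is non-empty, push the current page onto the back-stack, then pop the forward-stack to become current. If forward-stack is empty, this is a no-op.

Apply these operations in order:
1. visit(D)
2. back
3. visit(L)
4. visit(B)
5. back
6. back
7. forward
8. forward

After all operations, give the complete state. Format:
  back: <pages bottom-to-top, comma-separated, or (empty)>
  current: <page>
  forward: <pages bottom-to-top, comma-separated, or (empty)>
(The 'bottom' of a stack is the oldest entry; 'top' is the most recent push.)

After 1 (visit(D)): cur=D back=1 fwd=0
After 2 (back): cur=HOME back=0 fwd=1
After 3 (visit(L)): cur=L back=1 fwd=0
After 4 (visit(B)): cur=B back=2 fwd=0
After 5 (back): cur=L back=1 fwd=1
After 6 (back): cur=HOME back=0 fwd=2
After 7 (forward): cur=L back=1 fwd=1
After 8 (forward): cur=B back=2 fwd=0

Answer: back: HOME,L
current: B
forward: (empty)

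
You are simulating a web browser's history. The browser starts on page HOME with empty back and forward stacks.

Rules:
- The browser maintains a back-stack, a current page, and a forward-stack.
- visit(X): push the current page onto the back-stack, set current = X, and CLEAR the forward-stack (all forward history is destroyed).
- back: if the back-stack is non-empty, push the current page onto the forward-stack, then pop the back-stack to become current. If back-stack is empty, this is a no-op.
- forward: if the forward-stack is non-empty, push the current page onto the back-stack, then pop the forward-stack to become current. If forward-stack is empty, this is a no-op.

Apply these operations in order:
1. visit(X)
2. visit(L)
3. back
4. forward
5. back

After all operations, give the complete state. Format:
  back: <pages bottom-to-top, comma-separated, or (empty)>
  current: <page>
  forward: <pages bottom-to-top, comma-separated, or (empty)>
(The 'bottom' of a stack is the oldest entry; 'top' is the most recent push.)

After 1 (visit(X)): cur=X back=1 fwd=0
After 2 (visit(L)): cur=L back=2 fwd=0
After 3 (back): cur=X back=1 fwd=1
After 4 (forward): cur=L back=2 fwd=0
After 5 (back): cur=X back=1 fwd=1

Answer: back: HOME
current: X
forward: L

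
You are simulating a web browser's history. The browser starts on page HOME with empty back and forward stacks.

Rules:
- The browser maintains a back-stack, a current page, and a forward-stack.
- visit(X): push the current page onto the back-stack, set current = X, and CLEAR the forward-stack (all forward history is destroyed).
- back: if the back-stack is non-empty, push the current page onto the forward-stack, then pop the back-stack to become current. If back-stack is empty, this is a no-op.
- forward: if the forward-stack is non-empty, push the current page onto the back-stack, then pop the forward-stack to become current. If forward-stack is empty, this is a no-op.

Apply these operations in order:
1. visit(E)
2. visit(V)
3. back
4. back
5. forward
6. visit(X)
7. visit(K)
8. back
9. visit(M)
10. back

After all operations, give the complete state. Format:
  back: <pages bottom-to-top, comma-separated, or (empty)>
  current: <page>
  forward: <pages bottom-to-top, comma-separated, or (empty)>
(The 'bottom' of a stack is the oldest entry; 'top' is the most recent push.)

Answer: back: HOME,E
current: X
forward: M

Derivation:
After 1 (visit(E)): cur=E back=1 fwd=0
After 2 (visit(V)): cur=V back=2 fwd=0
After 3 (back): cur=E back=1 fwd=1
After 4 (back): cur=HOME back=0 fwd=2
After 5 (forward): cur=E back=1 fwd=1
After 6 (visit(X)): cur=X back=2 fwd=0
After 7 (visit(K)): cur=K back=3 fwd=0
After 8 (back): cur=X back=2 fwd=1
After 9 (visit(M)): cur=M back=3 fwd=0
After 10 (back): cur=X back=2 fwd=1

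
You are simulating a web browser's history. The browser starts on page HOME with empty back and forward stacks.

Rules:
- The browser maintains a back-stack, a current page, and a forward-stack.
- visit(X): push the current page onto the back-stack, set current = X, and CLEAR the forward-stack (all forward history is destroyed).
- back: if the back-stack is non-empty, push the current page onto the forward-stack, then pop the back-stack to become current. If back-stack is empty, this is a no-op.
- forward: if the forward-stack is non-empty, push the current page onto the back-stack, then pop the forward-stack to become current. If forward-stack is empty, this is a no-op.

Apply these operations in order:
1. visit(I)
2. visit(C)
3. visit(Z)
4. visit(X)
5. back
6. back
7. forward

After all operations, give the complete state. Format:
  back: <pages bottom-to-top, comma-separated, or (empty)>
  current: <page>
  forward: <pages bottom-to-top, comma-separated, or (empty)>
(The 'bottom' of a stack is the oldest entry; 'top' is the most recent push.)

After 1 (visit(I)): cur=I back=1 fwd=0
After 2 (visit(C)): cur=C back=2 fwd=0
After 3 (visit(Z)): cur=Z back=3 fwd=0
After 4 (visit(X)): cur=X back=4 fwd=0
After 5 (back): cur=Z back=3 fwd=1
After 6 (back): cur=C back=2 fwd=2
After 7 (forward): cur=Z back=3 fwd=1

Answer: back: HOME,I,C
current: Z
forward: X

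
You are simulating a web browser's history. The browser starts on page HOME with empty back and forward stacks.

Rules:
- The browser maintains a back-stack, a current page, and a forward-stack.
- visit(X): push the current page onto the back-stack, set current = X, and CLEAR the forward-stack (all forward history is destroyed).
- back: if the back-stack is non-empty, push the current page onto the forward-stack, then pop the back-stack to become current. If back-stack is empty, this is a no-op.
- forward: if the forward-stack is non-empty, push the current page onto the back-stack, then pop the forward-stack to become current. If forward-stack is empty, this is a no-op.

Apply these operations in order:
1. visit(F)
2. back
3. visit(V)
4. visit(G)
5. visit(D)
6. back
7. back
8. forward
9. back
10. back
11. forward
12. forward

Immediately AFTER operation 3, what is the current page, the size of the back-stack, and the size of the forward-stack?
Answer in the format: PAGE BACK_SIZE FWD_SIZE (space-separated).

After 1 (visit(F)): cur=F back=1 fwd=0
After 2 (back): cur=HOME back=0 fwd=1
After 3 (visit(V)): cur=V back=1 fwd=0

V 1 0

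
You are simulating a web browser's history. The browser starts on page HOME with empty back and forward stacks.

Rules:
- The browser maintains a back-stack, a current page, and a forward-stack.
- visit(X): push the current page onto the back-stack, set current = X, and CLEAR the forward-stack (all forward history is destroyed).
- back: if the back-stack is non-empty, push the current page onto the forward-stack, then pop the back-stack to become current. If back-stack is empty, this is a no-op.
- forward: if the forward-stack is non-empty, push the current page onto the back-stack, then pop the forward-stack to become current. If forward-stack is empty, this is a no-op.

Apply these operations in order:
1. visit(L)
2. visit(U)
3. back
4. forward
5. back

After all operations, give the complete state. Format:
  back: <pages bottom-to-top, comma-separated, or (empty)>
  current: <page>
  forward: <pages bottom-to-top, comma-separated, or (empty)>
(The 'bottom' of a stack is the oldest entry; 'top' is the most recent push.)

Answer: back: HOME
current: L
forward: U

Derivation:
After 1 (visit(L)): cur=L back=1 fwd=0
After 2 (visit(U)): cur=U back=2 fwd=0
After 3 (back): cur=L back=1 fwd=1
After 4 (forward): cur=U back=2 fwd=0
After 5 (back): cur=L back=1 fwd=1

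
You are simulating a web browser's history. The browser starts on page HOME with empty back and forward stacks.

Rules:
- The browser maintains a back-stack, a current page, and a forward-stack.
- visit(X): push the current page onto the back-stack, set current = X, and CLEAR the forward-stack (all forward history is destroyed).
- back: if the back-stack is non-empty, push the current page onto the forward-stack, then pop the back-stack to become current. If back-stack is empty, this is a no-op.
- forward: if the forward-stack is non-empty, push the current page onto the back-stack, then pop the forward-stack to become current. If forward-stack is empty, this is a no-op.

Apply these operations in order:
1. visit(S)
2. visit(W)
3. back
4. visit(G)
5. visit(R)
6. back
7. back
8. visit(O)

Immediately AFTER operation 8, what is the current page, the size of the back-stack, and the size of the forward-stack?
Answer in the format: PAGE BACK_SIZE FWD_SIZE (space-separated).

After 1 (visit(S)): cur=S back=1 fwd=0
After 2 (visit(W)): cur=W back=2 fwd=0
After 3 (back): cur=S back=1 fwd=1
After 4 (visit(G)): cur=G back=2 fwd=0
After 5 (visit(R)): cur=R back=3 fwd=0
After 6 (back): cur=G back=2 fwd=1
After 7 (back): cur=S back=1 fwd=2
After 8 (visit(O)): cur=O back=2 fwd=0

O 2 0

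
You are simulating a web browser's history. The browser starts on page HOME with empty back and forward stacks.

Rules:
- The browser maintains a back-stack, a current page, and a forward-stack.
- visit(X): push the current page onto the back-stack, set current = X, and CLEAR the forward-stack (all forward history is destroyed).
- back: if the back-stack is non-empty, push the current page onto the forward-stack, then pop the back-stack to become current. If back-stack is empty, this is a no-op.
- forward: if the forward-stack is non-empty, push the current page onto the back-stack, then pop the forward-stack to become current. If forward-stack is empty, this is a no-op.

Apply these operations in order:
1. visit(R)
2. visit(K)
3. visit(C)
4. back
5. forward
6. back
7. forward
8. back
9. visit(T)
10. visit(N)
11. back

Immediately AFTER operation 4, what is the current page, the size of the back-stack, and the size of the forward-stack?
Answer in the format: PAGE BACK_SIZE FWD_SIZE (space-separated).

After 1 (visit(R)): cur=R back=1 fwd=0
After 2 (visit(K)): cur=K back=2 fwd=0
After 3 (visit(C)): cur=C back=3 fwd=0
After 4 (back): cur=K back=2 fwd=1

K 2 1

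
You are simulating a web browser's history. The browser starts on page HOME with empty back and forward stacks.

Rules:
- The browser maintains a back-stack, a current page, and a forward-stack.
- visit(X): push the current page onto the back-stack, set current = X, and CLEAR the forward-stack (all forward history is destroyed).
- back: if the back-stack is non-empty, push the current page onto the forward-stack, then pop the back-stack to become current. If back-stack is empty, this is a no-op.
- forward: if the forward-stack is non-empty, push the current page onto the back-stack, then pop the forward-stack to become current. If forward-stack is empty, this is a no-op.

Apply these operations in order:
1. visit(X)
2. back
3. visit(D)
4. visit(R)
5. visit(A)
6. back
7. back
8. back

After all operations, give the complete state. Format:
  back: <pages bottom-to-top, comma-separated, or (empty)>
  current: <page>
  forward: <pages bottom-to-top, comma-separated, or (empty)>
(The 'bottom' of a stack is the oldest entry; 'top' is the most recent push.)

After 1 (visit(X)): cur=X back=1 fwd=0
After 2 (back): cur=HOME back=0 fwd=1
After 3 (visit(D)): cur=D back=1 fwd=0
After 4 (visit(R)): cur=R back=2 fwd=0
After 5 (visit(A)): cur=A back=3 fwd=0
After 6 (back): cur=R back=2 fwd=1
After 7 (back): cur=D back=1 fwd=2
After 8 (back): cur=HOME back=0 fwd=3

Answer: back: (empty)
current: HOME
forward: A,R,D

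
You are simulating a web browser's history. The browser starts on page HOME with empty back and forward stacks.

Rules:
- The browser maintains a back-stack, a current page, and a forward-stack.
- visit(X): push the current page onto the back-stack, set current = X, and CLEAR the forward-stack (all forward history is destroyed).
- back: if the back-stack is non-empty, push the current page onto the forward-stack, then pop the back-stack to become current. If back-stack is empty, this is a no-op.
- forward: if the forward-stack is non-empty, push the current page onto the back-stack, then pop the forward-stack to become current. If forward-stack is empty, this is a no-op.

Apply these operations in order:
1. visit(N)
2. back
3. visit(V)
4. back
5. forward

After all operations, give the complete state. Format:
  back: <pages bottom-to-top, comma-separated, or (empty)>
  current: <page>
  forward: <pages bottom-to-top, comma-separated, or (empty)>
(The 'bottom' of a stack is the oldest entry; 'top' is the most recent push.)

After 1 (visit(N)): cur=N back=1 fwd=0
After 2 (back): cur=HOME back=0 fwd=1
After 3 (visit(V)): cur=V back=1 fwd=0
After 4 (back): cur=HOME back=0 fwd=1
After 5 (forward): cur=V back=1 fwd=0

Answer: back: HOME
current: V
forward: (empty)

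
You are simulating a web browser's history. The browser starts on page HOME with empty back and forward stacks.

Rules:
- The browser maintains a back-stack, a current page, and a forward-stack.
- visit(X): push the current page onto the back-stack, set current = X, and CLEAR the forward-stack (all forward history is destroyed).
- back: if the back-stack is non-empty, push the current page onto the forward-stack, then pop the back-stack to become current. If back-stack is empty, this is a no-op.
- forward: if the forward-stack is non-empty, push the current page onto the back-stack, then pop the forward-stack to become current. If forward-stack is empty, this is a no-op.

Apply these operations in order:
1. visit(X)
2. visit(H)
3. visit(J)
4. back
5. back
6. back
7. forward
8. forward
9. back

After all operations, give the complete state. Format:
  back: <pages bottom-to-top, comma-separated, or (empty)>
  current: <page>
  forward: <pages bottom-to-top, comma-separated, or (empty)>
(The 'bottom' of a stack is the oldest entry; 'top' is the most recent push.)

Answer: back: HOME
current: X
forward: J,H

Derivation:
After 1 (visit(X)): cur=X back=1 fwd=0
After 2 (visit(H)): cur=H back=2 fwd=0
After 3 (visit(J)): cur=J back=3 fwd=0
After 4 (back): cur=H back=2 fwd=1
After 5 (back): cur=X back=1 fwd=2
After 6 (back): cur=HOME back=0 fwd=3
After 7 (forward): cur=X back=1 fwd=2
After 8 (forward): cur=H back=2 fwd=1
After 9 (back): cur=X back=1 fwd=2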